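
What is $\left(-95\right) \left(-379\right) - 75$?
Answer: $35930$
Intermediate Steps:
$\left(-95\right) \left(-379\right) - 75 = 36005 - 75 = 35930$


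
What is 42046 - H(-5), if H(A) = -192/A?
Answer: 210038/5 ≈ 42008.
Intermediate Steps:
42046 - H(-5) = 42046 - (-192)/(-5) = 42046 - (-192)*(-1)/5 = 42046 - 1*192/5 = 42046 - 192/5 = 210038/5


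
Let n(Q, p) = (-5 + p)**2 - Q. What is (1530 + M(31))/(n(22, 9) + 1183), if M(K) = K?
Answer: 1561/1177 ≈ 1.3263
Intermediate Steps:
(1530 + M(31))/(n(22, 9) + 1183) = (1530 + 31)/(((-5 + 9)**2 - 1*22) + 1183) = 1561/((4**2 - 22) + 1183) = 1561/((16 - 22) + 1183) = 1561/(-6 + 1183) = 1561/1177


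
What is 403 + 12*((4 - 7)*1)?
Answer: 367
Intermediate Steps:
403 + 12*((4 - 7)*1) = 403 + 12*(-3*1) = 403 + 12*(-3) = 403 - 36 = 367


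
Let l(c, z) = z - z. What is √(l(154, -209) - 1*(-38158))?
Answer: √38158 ≈ 195.34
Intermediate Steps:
l(c, z) = 0
√(l(154, -209) - 1*(-38158)) = √(0 - 1*(-38158)) = √(0 + 38158) = √38158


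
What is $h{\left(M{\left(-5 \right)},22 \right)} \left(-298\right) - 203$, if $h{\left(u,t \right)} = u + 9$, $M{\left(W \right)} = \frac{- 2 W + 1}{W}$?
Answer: $- \frac{11147}{5} \approx -2229.4$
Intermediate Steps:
$M{\left(W \right)} = \frac{1 - 2 W}{W}$
$h{\left(u,t \right)} = 9 + u$
$h{\left(M{\left(-5 \right)},22 \right)} \left(-298\right) - 203 = \left(9 - \left(2 - \frac{1}{-5}\right)\right) \left(-298\right) - 203 = \left(9 - \frac{11}{5}\right) \left(-298\right) - 203 = \frac{34}{5} \left(-298\right) - 203 = - \frac{10132}{5} - 203 = - \frac{11147}{5}$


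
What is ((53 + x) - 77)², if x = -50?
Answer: 5476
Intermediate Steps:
((53 + x) - 77)² = ((53 - 50) - 77)² = (3 - 77)² = (-74)² = 5476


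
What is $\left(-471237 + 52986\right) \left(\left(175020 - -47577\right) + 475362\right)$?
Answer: $-291922049709$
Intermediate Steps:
$\left(-471237 + 52986\right) \left(\left(175020 - -47577\right) + 475362\right) = - 418251 \left(\left(175020 + 47577\right) + 475362\right) = - 418251 \left(222597 + 475362\right) = \left(-418251\right) 697959 = -291922049709$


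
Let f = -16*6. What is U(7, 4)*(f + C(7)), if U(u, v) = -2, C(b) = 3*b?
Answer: 150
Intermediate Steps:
f = -96
U(7, 4)*(f + C(7)) = -2*(-96 + 3*7) = -2*(-96 + 21) = -2*(-75) = 150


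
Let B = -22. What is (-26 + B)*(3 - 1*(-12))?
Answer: -720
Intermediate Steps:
(-26 + B)*(3 - 1*(-12)) = (-26 - 22)*(3 - 1*(-12)) = -48*(3 + 12) = -48*15 = -720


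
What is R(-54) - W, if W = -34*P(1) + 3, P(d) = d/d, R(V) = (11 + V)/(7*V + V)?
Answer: 13435/432 ≈ 31.100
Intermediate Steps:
R(V) = (11 + V)/(8*V) (R(V) = (11 + V)/((8*V)) = (11 + V)*(1/(8*V)) = (11 + V)/(8*V))
P(d) = 1
W = -31 (W = -34*1 + 3 = -34 + 3 = -31)
R(-54) - W = (1/8)*(11 - 54)/(-54) - 1*(-31) = (1/8)*(-1/54)*(-43) + 31 = 43/432 + 31 = 13435/432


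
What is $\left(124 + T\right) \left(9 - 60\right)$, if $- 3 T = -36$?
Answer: $-6936$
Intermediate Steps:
$T = 12$ ($T = \left(- \frac{1}{3}\right) \left(-36\right) = 12$)
$\left(124 + T\right) \left(9 - 60\right) = \left(124 + 12\right) \left(9 - 60\right) = 136 \left(9 - 60\right) = 136 \left(-51\right) = -6936$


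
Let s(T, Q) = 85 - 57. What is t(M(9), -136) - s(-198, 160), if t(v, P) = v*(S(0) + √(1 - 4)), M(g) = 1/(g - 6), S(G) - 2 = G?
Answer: -82/3 + I*√3/3 ≈ -27.333 + 0.57735*I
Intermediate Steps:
S(G) = 2 + G
s(T, Q) = 28
M(g) = 1/(-6 + g)
t(v, P) = v*(2 + I*√3) (t(v, P) = v*((2 + 0) + √(1 - 4)) = v*(2 + √(-3)) = v*(2 + I*√3))
t(M(9), -136) - s(-198, 160) = (2 + I*√3)/(-6 + 9) - 1*28 = (2 + I*√3)/3 - 28 = (⅔ + I*√3/3) - 28 = -82/3 + I*√3/3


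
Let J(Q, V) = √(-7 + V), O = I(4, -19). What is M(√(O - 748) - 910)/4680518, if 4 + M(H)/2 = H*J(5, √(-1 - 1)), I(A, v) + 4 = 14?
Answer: -4/2340259 - √(-7 + I*√2)*(910 - 3*I*√82)/2340259 ≈ -0.00013598 - 0.0010309*I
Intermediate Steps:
I(A, v) = 10 (I(A, v) = -4 + 14 = 10)
O = 10
M(H) = -8 + 2*H*√(-7 + I*√2) (M(H) = -8 + 2*(H*√(-7 + √(-1 - 1))) = -8 + 2*(H*√(-7 + √(-2))) = -8 + 2*(H*√(-7 + I*√2)) = -8 + 2*H*√(-7 + I*√2))
M(√(O - 748) - 910)/4680518 = (-8 + 2*(√(10 - 748) - 910)*√(-7 + I*√2))/4680518 = (-8 + 2*(√(-738) - 910)*√(-7 + I*√2))*(1/4680518) = (-8 + 2*(3*I*√82 - 910)*√(-7 + I*√2))*(1/4680518) = (-8 + 2*(-910 + 3*I*√82)*√(-7 + I*√2))*(1/4680518) = (-8 + 2*√(-7 + I*√2)*(-910 + 3*I*√82))*(1/4680518) = -4/2340259 + √(-7 + I*√2)*(-910 + 3*I*√82)/2340259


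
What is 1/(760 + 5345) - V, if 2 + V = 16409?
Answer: -100164734/6105 ≈ -16407.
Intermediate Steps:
V = 16407 (V = -2 + 16409 = 16407)
1/(760 + 5345) - V = 1/(760 + 5345) - 1*16407 = 1/6105 - 16407 = -100164734/6105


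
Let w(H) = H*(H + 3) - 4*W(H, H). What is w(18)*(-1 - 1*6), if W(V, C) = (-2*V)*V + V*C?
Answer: -11718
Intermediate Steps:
W(V, C) = -2*V² + C*V
w(H) = 4*H² + H*(3 + H) (w(H) = H*(H + 3) - 4*H*(H - 2*H) = H*(3 + H) - 4*H*(-H) = H*(3 + H) - (-4)*H² = H*(3 + H) + 4*H² = 4*H² + H*(3 + H))
w(18)*(-1 - 1*6) = (18*(3 + 5*18))*(-1 - 1*6) = (18*(3 + 90))*(-1 - 6) = (18*93)*(-7) = 1674*(-7) = -11718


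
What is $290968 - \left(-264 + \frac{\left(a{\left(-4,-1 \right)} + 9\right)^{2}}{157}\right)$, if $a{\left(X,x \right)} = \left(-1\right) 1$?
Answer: $\frac{45723360}{157} \approx 2.9123 \cdot 10^{5}$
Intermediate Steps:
$a{\left(X,x \right)} = -1$
$290968 - \left(-264 + \frac{\left(a{\left(-4,-1 \right)} + 9\right)^{2}}{157}\right) = 290968 - \left(-264 + \frac{\left(-1 + 9\right)^{2}}{157}\right) = 290968 - \left(-264 + \frac{8^{2}}{157}\right) = 290968 - \left(-264 + \frac{1}{157} \cdot 64\right) = 290968 - \left(-264 + \frac{64}{157}\right) = 290968 - - \frac{41384}{157} = 290968 + \frac{41384}{157} = \frac{45723360}{157}$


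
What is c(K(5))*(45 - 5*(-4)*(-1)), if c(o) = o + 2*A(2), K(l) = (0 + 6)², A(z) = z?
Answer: 1000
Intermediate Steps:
K(l) = 36 (K(l) = 6² = 36)
c(o) = 4 + o (c(o) = o + 2*2 = o + 4 = 4 + o)
c(K(5))*(45 - 5*(-4)*(-1)) = (4 + 36)*(45 - 5*(-4)*(-1)) = 40*(45 + 20*(-1)) = 40*(45 - 20) = 40*25 = 1000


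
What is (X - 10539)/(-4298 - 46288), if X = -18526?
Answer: 29065/50586 ≈ 0.57457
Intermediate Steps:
(X - 10539)/(-4298 - 46288) = (-18526 - 10539)/(-4298 - 46288) = -29065/(-50586) = -29065*(-1/50586) = 29065/50586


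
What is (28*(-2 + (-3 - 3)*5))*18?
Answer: -16128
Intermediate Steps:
(28*(-2 + (-3 - 3)*5))*18 = (28*(-2 - 6*5))*18 = (28*(-2 - 30))*18 = (28*(-32))*18 = -896*18 = -16128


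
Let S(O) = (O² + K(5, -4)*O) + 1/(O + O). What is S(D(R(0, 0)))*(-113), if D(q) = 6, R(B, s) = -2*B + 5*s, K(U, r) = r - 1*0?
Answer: -16385/12 ≈ -1365.4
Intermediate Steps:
K(U, r) = r (K(U, r) = r + 0 = r)
S(O) = O² + 1/(2*O) - 4*O (S(O) = (O² - 4*O) + 1/(O + O) = (O² - 4*O) + 1/(2*O) = O² + 1/(2*O) - 4*O)
S(D(R(0, 0)))*(-113) = (6² + (½)/6 - 4*6)*(-113) = (36 + (½)*(⅙) - 24)*(-113) = (36 + 1/12 - 24)*(-113) = (145/12)*(-113) = -16385/12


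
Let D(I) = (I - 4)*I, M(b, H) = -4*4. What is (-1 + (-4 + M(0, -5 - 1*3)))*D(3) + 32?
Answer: 95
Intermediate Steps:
M(b, H) = -16
D(I) = I*(-4 + I) (D(I) = (-4 + I)*I = I*(-4 + I))
(-1 + (-4 + M(0, -5 - 1*3)))*D(3) + 32 = (-1 + (-4 - 16))*(3*(-4 + 3)) + 32 = (-1 - 20)*(3*(-1)) + 32 = -21*(-3) + 32 = 63 + 32 = 95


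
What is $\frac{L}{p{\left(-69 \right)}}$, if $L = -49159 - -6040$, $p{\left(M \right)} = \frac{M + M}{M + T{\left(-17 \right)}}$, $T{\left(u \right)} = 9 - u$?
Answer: $- \frac{618039}{46} \approx -13436.0$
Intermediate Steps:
$p{\left(M \right)} = \frac{2 M}{26 + M}$ ($p{\left(M \right)} = \frac{M + M}{M + \left(9 - -17\right)} = \frac{2 M}{M + \left(9 + 17\right)} = \frac{2 M}{M + 26} = \frac{2 M}{26 + M}$)
$L = -43119$ ($L = -49159 + 6040 = -43119$)
$\frac{L}{p{\left(-69 \right)}} = - \frac{43119}{2 \left(-69\right) \frac{1}{26 - 69}} = - \frac{43119}{2 \left(-69\right) \frac{1}{-43}} = - \frac{43119}{2 \left(-69\right) \left(- \frac{1}{43}\right)} = - \frac{43119}{\frac{138}{43}} = \left(-43119\right) \frac{43}{138} = - \frac{618039}{46}$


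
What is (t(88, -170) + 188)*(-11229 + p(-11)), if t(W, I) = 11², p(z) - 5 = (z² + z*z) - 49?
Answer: -3408579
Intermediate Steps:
p(z) = -44 + 2*z² (p(z) = 5 + ((z² + z*z) - 49) = 5 + ((z² + z²) - 49) = 5 + (2*z² - 49) = 5 + (-49 + 2*z²) = -44 + 2*z²)
t(W, I) = 121
(t(88, -170) + 188)*(-11229 + p(-11)) = (121 + 188)*(-11229 + (-44 + 2*(-11)²)) = 309*(-11229 + (-44 + 2*121)) = 309*(-11229 + (-44 + 242)) = 309*(-11229 + 198) = 309*(-11031) = -3408579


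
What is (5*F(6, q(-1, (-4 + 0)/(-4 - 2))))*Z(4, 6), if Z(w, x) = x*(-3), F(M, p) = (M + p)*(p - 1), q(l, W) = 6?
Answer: -5400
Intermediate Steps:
F(M, p) = (-1 + p)*(M + p) (F(M, p) = (M + p)*(-1 + p) = (-1 + p)*(M + p))
Z(w, x) = -3*x
(5*F(6, q(-1, (-4 + 0)/(-4 - 2))))*Z(4, 6) = (5*(6² - 1*6 - 1*6 + 6*6))*(-3*6) = (5*(36 - 6 - 6 + 36))*(-18) = (5*60)*(-18) = 300*(-18) = -5400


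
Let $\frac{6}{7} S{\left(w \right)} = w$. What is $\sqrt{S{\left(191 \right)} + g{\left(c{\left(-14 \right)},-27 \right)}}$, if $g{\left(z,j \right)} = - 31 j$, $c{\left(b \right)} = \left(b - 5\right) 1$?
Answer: $\frac{\sqrt{38154}}{6} \approx 32.555$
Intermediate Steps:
$S{\left(w \right)} = \frac{7 w}{6}$
$c{\left(b \right)} = -5 + b$ ($c{\left(b \right)} = \left(-5 + b\right) 1 = -5 + b$)
$g{\left(z,j \right)} = - 31 j$
$\sqrt{S{\left(191 \right)} + g{\left(c{\left(-14 \right)},-27 \right)}} = \sqrt{\frac{7}{6} \cdot 191 - -837} = \sqrt{\frac{1337}{6} + 837} = \sqrt{\frac{6359}{6}} = \frac{\sqrt{38154}}{6}$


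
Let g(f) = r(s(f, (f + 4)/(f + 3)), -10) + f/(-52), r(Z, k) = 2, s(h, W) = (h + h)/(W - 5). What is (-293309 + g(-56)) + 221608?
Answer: -932073/13 ≈ -71698.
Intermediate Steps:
s(h, W) = 2*h/(-5 + W) (s(h, W) = (2*h)/(-5 + W) = 2*h/(-5 + W))
g(f) = 2 - f/52 (g(f) = 2 + f/(-52) = 2 + f*(-1/52) = 2 - f/52)
(-293309 + g(-56)) + 221608 = (-293309 + (2 - 1/52*(-56))) + 221608 = (-293309 + (2 + 14/13)) + 221608 = (-293309 + 40/13) + 221608 = -3812977/13 + 221608 = -932073/13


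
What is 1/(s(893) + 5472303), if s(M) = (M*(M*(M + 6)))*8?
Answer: 1/5740725511 ≈ 1.7419e-10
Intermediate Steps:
s(M) = 8*M²*(6 + M) (s(M) = (M*(M*(6 + M)))*8 = (M²*(6 + M))*8 = 8*M²*(6 + M))
1/(s(893) + 5472303) = 1/(8*893²*(6 + 893) + 5472303) = 1/(8*797449*899 + 5472303) = 1/(5735253208 + 5472303) = 1/5740725511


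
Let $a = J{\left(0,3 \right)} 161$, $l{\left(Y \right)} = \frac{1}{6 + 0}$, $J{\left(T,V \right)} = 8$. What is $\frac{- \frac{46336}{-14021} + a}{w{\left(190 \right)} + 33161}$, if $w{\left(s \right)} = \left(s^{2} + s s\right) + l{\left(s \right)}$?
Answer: $\frac{108632304}{8863613507} \approx 0.012256$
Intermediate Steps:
$l{\left(Y \right)} = \frac{1}{6}$
$a = 1288$ ($a = 8 \cdot 161 = 1288$)
$w{\left(s \right)} = \frac{1}{6} + 2 s^{2}$ ($w{\left(s \right)} = \left(s^{2} + s s\right) + \frac{1}{6} = \left(s^{2} + s^{2}\right) + \frac{1}{6} = 2 s^{2} + \frac{1}{6} = \frac{1}{6} + 2 s^{2}$)
$\frac{- \frac{46336}{-14021} + a}{w{\left(190 \right)} + 33161} = \frac{- \frac{46336}{-14021} + 1288}{\left(\frac{1}{6} + 2 \cdot 190^{2}\right) + 33161} = \frac{\left(-46336\right) \left(- \frac{1}{14021}\right) + 1288}{\left(\frac{1}{6} + 2 \cdot 36100\right) + 33161} = \frac{\frac{46336}{14021} + 1288}{\left(\frac{1}{6} + 72200\right) + 33161} = \frac{18105384}{14021 \left(\frac{433201}{6} + 33161\right)} = \frac{18105384}{14021 \cdot \frac{632167}{6}} = \frac{18105384}{14021} \cdot \frac{6}{632167} = \frac{108632304}{8863613507}$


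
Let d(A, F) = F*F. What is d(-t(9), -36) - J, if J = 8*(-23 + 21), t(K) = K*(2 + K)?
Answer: 1312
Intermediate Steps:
d(A, F) = F²
J = -16 (J = 8*(-2) = -16)
d(-t(9), -36) - J = (-36)² - 1*(-16) = 1296 + 16 = 1312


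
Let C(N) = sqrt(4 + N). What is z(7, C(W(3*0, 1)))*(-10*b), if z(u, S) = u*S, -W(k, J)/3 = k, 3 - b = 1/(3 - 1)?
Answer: -350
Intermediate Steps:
b = 5/2 (b = 3 - 1/(3 - 1) = 3 - 1/2 = 5/2 ≈ 2.5000)
W(k, J) = -3*k
z(u, S) = S*u
z(7, C(W(3*0, 1)))*(-10*b) = (sqrt(4 - 9*0)*7)*(-10*5/2) = (sqrt(4 - 3*0)*7)*(-25) = (sqrt(4 + 0)*7)*(-25) = (sqrt(4)*7)*(-25) = (2*7)*(-25) = 14*(-25) = -350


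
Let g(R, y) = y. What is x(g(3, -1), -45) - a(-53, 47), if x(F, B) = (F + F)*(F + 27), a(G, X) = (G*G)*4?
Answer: -11288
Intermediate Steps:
a(G, X) = 4*G² (a(G, X) = G²*4 = 4*G²)
x(F, B) = 2*F*(27 + F) (x(F, B) = (2*F)*(27 + F) = 2*F*(27 + F))
x(g(3, -1), -45) - a(-53, 47) = 2*(-1)*(27 - 1) - 4*(-53)² = 2*(-1)*26 - 4*2809 = -52 - 1*11236 = -52 - 11236 = -11288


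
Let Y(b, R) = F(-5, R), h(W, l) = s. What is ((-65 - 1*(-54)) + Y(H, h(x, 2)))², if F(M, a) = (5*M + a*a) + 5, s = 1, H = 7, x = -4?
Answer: 900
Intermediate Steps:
h(W, l) = 1
F(M, a) = 5 + a² + 5*M (F(M, a) = (5*M + a²) + 5 = (a² + 5*M) + 5 = 5 + a² + 5*M)
Y(b, R) = -20 + R² (Y(b, R) = 5 + R² + 5*(-5) = 5 + R² - 25 = -20 + R²)
((-65 - 1*(-54)) + Y(H, h(x, 2)))² = ((-65 - 1*(-54)) + (-20 + 1²))² = ((-65 + 54) + (-20 + 1))² = (-11 - 19)² = (-30)² = 900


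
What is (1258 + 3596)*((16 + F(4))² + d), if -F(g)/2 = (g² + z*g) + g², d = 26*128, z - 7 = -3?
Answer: 47219712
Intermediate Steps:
z = 4 (z = 7 - 3 = 4)
d = 3328
F(g) = -8*g - 4*g² (F(g) = -2*((g² + 4*g) + g²) = -2*(2*g² + 4*g) = -8*g - 4*g²)
(1258 + 3596)*((16 + F(4))² + d) = (1258 + 3596)*((16 - 4*4*(2 + 4))² + 3328) = 4854*((16 - 4*4*6)² + 3328) = 4854*((16 - 96)² + 3328) = 4854*((-80)² + 3328) = 4854*(6400 + 3328) = 4854*9728 = 47219712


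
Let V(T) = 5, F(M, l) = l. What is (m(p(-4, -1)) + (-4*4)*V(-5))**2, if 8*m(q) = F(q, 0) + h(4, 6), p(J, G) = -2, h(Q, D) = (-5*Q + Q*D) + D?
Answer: 99225/16 ≈ 6201.6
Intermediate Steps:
h(Q, D) = D - 5*Q + D*Q (h(Q, D) = (-5*Q + D*Q) + D = D - 5*Q + D*Q)
m(q) = 5/4 (m(q) = (0 + (6 - 5*4 + 6*4))/8 = (0 + (6 - 20 + 24))/8 = (0 + 10)/8 = (1/8)*10 = 5/4)
(m(p(-4, -1)) + (-4*4)*V(-5))**2 = (5/4 - 4*4*5)**2 = (5/4 - 16*5)**2 = (5/4 - 80)**2 = (-315/4)**2 = 99225/16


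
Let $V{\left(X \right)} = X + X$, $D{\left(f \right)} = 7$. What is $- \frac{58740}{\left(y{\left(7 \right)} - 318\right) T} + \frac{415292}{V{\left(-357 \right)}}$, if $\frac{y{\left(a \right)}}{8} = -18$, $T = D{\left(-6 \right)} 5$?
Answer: $- \frac{1444444}{2499} \approx -578.01$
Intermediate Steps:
$T = 35$ ($T = 7 \cdot 5 = 35$)
$y{\left(a \right)} = -144$ ($y{\left(a \right)} = 8 \left(-18\right) = -144$)
$V{\left(X \right)} = 2 X$
$- \frac{58740}{\left(y{\left(7 \right)} - 318\right) T} + \frac{415292}{V{\left(-357 \right)}} = - \frac{58740}{\left(-144 - 318\right) 35} + \frac{415292}{2 \left(-357\right)} = - \frac{58740}{\left(-462\right) 35} + \frac{415292}{-714} = - \frac{58740}{-16170} + 415292 \left(- \frac{1}{714}\right) = \left(-58740\right) \left(- \frac{1}{16170}\right) - \frac{207646}{357} = \frac{178}{49} - \frac{207646}{357} = - \frac{1444444}{2499}$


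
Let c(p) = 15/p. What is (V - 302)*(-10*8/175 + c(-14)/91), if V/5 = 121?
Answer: -905061/6370 ≈ -142.08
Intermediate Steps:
V = 605 (V = 5*121 = 605)
(V - 302)*(-10*8/175 + c(-14)/91) = (605 - 302)*(-10*8/175 + (15/(-14))/91) = 303*(-80*1/175 + (15*(-1/14))*(1/91)) = 303*(-16/35 - 15/14*1/91) = 303*(-16/35 - 15/1274) = 303*(-2987/6370) = -905061/6370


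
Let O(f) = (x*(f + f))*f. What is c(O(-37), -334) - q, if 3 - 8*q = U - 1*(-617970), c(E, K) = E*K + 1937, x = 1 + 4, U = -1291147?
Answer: -9309341/2 ≈ -4.6547e+6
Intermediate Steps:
x = 5
O(f) = 10*f² (O(f) = (5*(f + f))*f = (5*(2*f))*f = (10*f)*f = 10*f²)
c(E, K) = 1937 + E*K
q = 168295/2 (q = 3/8 - (-1291147 - 1*(-617970))/8 = 3/8 - (-1291147 + 617970)/8 = 3/8 - ⅛*(-673177) = 3/8 + 673177/8 = 168295/2 ≈ 84148.)
c(O(-37), -334) - q = (1937 + (10*(-37)²)*(-334)) - 1*168295/2 = (1937 + (10*1369)*(-334)) - 168295/2 = (1937 + 13690*(-334)) - 168295/2 = (1937 - 4572460) - 168295/2 = -4570523 - 168295/2 = -9309341/2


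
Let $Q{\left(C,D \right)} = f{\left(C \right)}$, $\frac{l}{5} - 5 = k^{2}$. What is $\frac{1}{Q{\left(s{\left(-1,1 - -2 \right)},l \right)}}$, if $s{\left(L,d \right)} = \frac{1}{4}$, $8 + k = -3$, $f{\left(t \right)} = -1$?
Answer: $-1$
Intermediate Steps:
$k = -11$ ($k = -8 - 3 = -11$)
$s{\left(L,d \right)} = \frac{1}{4}$
$l = 630$ ($l = 25 + 5 \left(-11\right)^{2} = 25 + 5 \cdot 121 = 25 + 605 = 630$)
$Q{\left(C,D \right)} = -1$
$\frac{1}{Q{\left(s{\left(-1,1 - -2 \right)},l \right)}} = \frac{1}{-1} = -1$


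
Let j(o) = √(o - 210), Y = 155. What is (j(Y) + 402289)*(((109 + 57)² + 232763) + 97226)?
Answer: 143836420505 + 357545*I*√55 ≈ 1.4384e+11 + 2.6516e+6*I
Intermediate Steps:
j(o) = √(-210 + o)
(j(Y) + 402289)*(((109 + 57)² + 232763) + 97226) = (√(-210 + 155) + 402289)*(((109 + 57)² + 232763) + 97226) = (√(-55) + 402289)*((166² + 232763) + 97226) = (I*√55 + 402289)*((27556 + 232763) + 97226) = (402289 + I*√55)*(260319 + 97226) = (402289 + I*√55)*357545 = 143836420505 + 357545*I*√55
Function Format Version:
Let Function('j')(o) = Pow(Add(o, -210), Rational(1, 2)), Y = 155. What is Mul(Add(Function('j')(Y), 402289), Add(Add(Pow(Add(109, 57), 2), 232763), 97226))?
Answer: Add(143836420505, Mul(357545, I, Pow(55, Rational(1, 2)))) ≈ Add(1.4384e+11, Mul(2.6516e+6, I))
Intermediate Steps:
Function('j')(o) = Pow(Add(-210, o), Rational(1, 2))
Mul(Add(Function('j')(Y), 402289), Add(Add(Pow(Add(109, 57), 2), 232763), 97226)) = Mul(Add(Pow(Add(-210, 155), Rational(1, 2)), 402289), Add(Add(Pow(Add(109, 57), 2), 232763), 97226)) = Mul(Add(Pow(-55, Rational(1, 2)), 402289), Add(Add(Pow(166, 2), 232763), 97226)) = Mul(Add(Mul(I, Pow(55, Rational(1, 2))), 402289), Add(Add(27556, 232763), 97226)) = Mul(Add(402289, Mul(I, Pow(55, Rational(1, 2)))), Add(260319, 97226)) = Mul(Add(402289, Mul(I, Pow(55, Rational(1, 2)))), 357545) = Add(143836420505, Mul(357545, I, Pow(55, Rational(1, 2))))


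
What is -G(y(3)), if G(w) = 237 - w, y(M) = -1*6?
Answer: -243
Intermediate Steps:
y(M) = -6
-G(y(3)) = -(237 - 1*(-6)) = -(237 + 6) = -1*243 = -243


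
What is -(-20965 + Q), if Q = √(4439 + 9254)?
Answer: 20965 - √13693 ≈ 20848.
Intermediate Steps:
Q = √13693 ≈ 117.02
-(-20965 + Q) = -(-20965 + √13693) = 20965 - √13693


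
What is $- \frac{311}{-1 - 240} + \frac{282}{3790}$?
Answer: $\frac{623326}{456695} \approx 1.3649$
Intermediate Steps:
$- \frac{311}{-1 - 240} + \frac{282}{3790} = - \frac{311}{-1 - 240} + 282 \cdot \frac{1}{3790} = - \frac{311}{-1 - 240} + \frac{141}{1895} = - \frac{311}{-241} + \frac{141}{1895} = \left(-311\right) \left(- \frac{1}{241}\right) + \frac{141}{1895} = \frac{311}{241} + \frac{141}{1895} = \frac{623326}{456695}$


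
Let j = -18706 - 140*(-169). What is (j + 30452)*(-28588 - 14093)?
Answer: -1511163486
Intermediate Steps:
j = 4954 (j = -18706 + 23660 = 4954)
(j + 30452)*(-28588 - 14093) = (4954 + 30452)*(-28588 - 14093) = 35406*(-42681) = -1511163486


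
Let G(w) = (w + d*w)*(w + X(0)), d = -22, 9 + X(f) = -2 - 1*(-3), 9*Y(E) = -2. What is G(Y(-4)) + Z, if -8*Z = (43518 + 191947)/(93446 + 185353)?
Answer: -772347889/20073528 ≈ -38.476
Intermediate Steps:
Y(E) = -2/9 (Y(E) = (1/9)*(-2) = -2/9)
Z = -235465/2230392 (Z = -(43518 + 191947)/(8*(93446 + 185353)) = -235465/(8*278799) = -1/8*235465/278799 = -235465/2230392 ≈ -0.10557)
X(f) = -8 (X(f) = -9 + (-2 - 1*(-3)) = -9 + (-2 + 3) = -9 + 1 = -8)
G(w) = -21*w*(-8 + w) (G(w) = (w - 22*w)*(w - 8) = (-21*w)*(-8 + w) = -21*w*(-8 + w))
G(Y(-4)) + Z = 21*(-2/9)*(8 - 1*(-2/9)) - 235465/2230392 = 21*(-2/9)*(8 + 2/9) - 235465/2230392 = 21*(-2/9)*(74/9) - 235465/2230392 = -1036/27 - 235465/2230392 = -772347889/20073528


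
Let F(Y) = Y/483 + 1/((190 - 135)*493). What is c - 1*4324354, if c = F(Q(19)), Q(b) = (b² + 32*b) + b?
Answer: -56634069966827/13096545 ≈ -4.3244e+6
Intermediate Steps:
Q(b) = b² + 33*b
F(Y) = 1/27115 + Y/483 (F(Y) = Y*(1/483) + (1/493)/55 = Y/483 + (1/55)*(1/493) = Y/483 + 1/27115 = 1/27115 + Y/483)
c = 26790103/13096545 (c = 1/27115 + (19*(33 + 19))/483 = 1/27115 + (19*52)/483 = 1/27115 + (1/483)*988 = 1/27115 + 988/483 = 26790103/13096545 ≈ 2.0456)
c - 1*4324354 = 26790103/13096545 - 1*4324354 = 26790103/13096545 - 4324354 = -56634069966827/13096545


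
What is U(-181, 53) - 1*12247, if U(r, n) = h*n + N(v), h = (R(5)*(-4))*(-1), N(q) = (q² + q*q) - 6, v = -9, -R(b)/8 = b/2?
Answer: -16331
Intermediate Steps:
R(b) = -4*b (R(b) = -8*b/2 = -4*b)
N(q) = -6 + 2*q² (N(q) = (q² + q²) - 6 = 2*q² - 6 = -6 + 2*q²)
h = -80 (h = (-4*5*(-4))*(-1) = -20*(-4)*(-1) = 80*(-1) = -80)
U(r, n) = 156 - 80*n (U(r, n) = -80*n + (-6 + 2*(-9)²) = -80*n + (-6 + 2*81) = -80*n + (-6 + 162) = -80*n + 156 = 156 - 80*n)
U(-181, 53) - 1*12247 = (156 - 80*53) - 1*12247 = (156 - 4240) - 12247 = -4084 - 12247 = -16331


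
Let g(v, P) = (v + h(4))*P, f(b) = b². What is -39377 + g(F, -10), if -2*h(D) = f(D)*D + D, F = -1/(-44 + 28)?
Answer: -312301/8 ≈ -39038.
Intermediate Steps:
F = 1/16 (F = -1/(-16) = -1*(-1/16) = 1/16 ≈ 0.062500)
h(D) = -D/2 - D³/2 (h(D) = -(D²*D + D)/2 = -(D³ + D)/2 = -(D + D³)/2 = -D/2 - D³/2)
g(v, P) = P*(-34 + v) (g(v, P) = (v - ½*4*(1 + 4²))*P = (v - ½*4*(1 + 16))*P = (v - ½*4*17)*P = (v - 34)*P = (-34 + v)*P = P*(-34 + v))
-39377 + g(F, -10) = -39377 - 10*(-34 + 1/16) = -39377 - 10*(-543/16) = -39377 + 2715/8 = -312301/8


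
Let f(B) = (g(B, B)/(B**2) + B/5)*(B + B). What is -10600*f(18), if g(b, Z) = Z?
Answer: -1394960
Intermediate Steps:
f(B) = 2*B*(1/B + B/5) (f(B) = (B/(B**2) + B/5)*(B + B) = (B/B**2 + B*(1/5))*(2*B) = (1/B + B/5)*(2*B) = 2*B*(1/B + B/5))
-10600*f(18) = -10600*(2 + (2/5)*18**2) = -10600*(2 + (2/5)*324) = -10600*(2 + 648/5) = -10600*658/5 = -1394960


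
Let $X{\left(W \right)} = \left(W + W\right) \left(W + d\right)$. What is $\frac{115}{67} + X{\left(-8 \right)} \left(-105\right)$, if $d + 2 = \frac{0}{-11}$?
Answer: $- \frac{1125485}{67} \approx -16798.0$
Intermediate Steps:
$d = -2$ ($d = -2 + \frac{0}{-11} = -2 + 0 \left(- \frac{1}{11}\right) = -2 + 0 = -2$)
$X{\left(W \right)} = 2 W \left(-2 + W\right)$ ($X{\left(W \right)} = \left(W + W\right) \left(W - 2\right) = 2 W \left(-2 + W\right)$)
$\frac{115}{67} + X{\left(-8 \right)} \left(-105\right) = \frac{115}{67} + 2 \left(-8\right) \left(-2 - 8\right) \left(-105\right) = 115 \cdot \frac{1}{67} + 2 \left(-8\right) \left(-10\right) \left(-105\right) = \frac{115}{67} + 160 \left(-105\right) = \frac{115}{67} - 16800 = - \frac{1125485}{67}$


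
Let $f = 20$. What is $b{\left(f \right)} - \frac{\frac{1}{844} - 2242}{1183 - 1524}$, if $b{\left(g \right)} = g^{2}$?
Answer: $\frac{113229353}{287804} \approx 393.43$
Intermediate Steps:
$b{\left(f \right)} - \frac{\frac{1}{844} - 2242}{1183 - 1524} = 20^{2} - \frac{\frac{1}{844} - 2242}{1183 - 1524} = 400 - \frac{\frac{1}{844} - 2242}{-341} = 400 - \left(- \frac{1892247}{844}\right) \left(- \frac{1}{341}\right) = 400 - \frac{1892247}{287804} = \frac{113229353}{287804}$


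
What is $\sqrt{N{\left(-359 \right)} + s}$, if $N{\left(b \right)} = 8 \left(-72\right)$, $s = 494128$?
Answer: $4 \sqrt{30847} \approx 702.53$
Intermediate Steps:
$N{\left(b \right)} = -576$
$\sqrt{N{\left(-359 \right)} + s} = \sqrt{-576 + 494128} = \sqrt{493552} = 4 \sqrt{30847}$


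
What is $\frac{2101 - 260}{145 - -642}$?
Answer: $\frac{1841}{787} \approx 2.3393$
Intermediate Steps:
$\frac{2101 - 260}{145 - -642} = \frac{1841}{145 + 642} = \frac{1841}{787}$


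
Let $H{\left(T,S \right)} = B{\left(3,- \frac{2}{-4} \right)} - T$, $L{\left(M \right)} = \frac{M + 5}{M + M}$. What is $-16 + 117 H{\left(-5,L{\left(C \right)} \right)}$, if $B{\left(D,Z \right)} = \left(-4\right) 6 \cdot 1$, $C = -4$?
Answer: $-2239$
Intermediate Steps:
$B{\left(D,Z \right)} = -24$ ($B{\left(D,Z \right)} = \left(-24\right) 1 = -24$)
$L{\left(M \right)} = \frac{5 + M}{2 M}$
$H{\left(T,S \right)} = -24 - T$
$-16 + 117 H{\left(-5,L{\left(C \right)} \right)} = -16 + 117 \left(-24 - -5\right) = -16 + 117 \left(-24 + 5\right) = -16 + 117 \left(-19\right) = -16 - 2223 = -2239$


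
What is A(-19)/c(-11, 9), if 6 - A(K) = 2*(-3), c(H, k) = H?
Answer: -12/11 ≈ -1.0909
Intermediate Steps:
A(K) = 12 (A(K) = 6 - 2*(-3) = 6 - 1*(-6) = 6 + 6 = 12)
A(-19)/c(-11, 9) = 12/(-11) = 12*(-1/11) = -12/11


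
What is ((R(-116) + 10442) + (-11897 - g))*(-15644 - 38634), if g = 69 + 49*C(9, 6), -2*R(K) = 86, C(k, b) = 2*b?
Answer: 116969090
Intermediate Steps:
R(K) = -43 (R(K) = -1/2*86 = -43)
g = 657 (g = 69 + 49*(2*6) = 69 + 49*12 = 69 + 588 = 657)
((R(-116) + 10442) + (-11897 - g))*(-15644 - 38634) = ((-43 + 10442) + (-11897 - 1*657))*(-15644 - 38634) = (10399 + (-11897 - 657))*(-54278) = (10399 - 12554)*(-54278) = -2155*(-54278) = 116969090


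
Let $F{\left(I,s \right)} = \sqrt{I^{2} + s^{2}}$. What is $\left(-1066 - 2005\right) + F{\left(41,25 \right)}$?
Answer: $-3071 + \sqrt{2306} \approx -3023.0$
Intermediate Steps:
$\left(-1066 - 2005\right) + F{\left(41,25 \right)} = \left(-1066 - 2005\right) + \sqrt{41^{2} + 25^{2}} = -3071 + \sqrt{1681 + 625} = -3071 + \sqrt{2306}$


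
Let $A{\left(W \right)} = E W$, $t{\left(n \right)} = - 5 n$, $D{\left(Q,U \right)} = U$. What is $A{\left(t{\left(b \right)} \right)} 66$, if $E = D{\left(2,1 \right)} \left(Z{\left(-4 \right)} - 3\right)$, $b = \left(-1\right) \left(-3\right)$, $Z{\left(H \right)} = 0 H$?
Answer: $2970$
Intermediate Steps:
$Z{\left(H \right)} = 0$
$b = 3$
$E = -3$ ($E = 1 \left(0 - 3\right) = 1 \left(-3\right) = -3$)
$A{\left(W \right)} = - 3 W$
$A{\left(t{\left(b \right)} \right)} 66 = - 3 \left(\left(-5\right) 3\right) 66 = \left(-3\right) \left(-15\right) 66 = 45 \cdot 66 = 2970$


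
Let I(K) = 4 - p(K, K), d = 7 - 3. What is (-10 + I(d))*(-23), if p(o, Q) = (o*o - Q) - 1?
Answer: 391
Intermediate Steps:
p(o, Q) = -1 + o**2 - Q (p(o, Q) = (o**2 - Q) - 1 = -1 + o**2 - Q)
d = 4
I(K) = 5 + K - K**2 (I(K) = 4 - (-1 + K**2 - K) = 4 + (1 + K - K**2) = 5 + K - K**2)
(-10 + I(d))*(-23) = (-10 + (5 + 4 - 1*4**2))*(-23) = (-10 + (5 + 4 - 1*16))*(-23) = (-10 + (5 + 4 - 16))*(-23) = (-10 - 7)*(-23) = -17*(-23) = 391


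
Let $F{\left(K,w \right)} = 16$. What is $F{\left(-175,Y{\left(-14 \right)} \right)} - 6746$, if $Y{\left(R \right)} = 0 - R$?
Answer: $-6730$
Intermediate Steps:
$Y{\left(R \right)} = - R$
$F{\left(-175,Y{\left(-14 \right)} \right)} - 6746 = 16 - 6746 = -6730$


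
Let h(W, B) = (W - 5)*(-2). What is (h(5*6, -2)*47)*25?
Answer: -58750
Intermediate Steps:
h(W, B) = 10 - 2*W (h(W, B) = (-5 + W)*(-2) = 10 - 2*W)
(h(5*6, -2)*47)*25 = ((10 - 10*6)*47)*25 = ((10 - 2*30)*47)*25 = ((10 - 60)*47)*25 = -50*47*25 = -2350*25 = -58750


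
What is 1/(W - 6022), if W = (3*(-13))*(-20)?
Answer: -1/5242 ≈ -0.00019077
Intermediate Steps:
W = 780 (W = -39*(-20) = 780)
1/(W - 6022) = 1/(780 - 6022) = 1/(-5242) = -1/5242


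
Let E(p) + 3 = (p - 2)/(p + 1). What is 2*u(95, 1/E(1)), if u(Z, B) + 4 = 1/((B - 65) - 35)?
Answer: -2815/351 ≈ -8.0199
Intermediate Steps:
E(p) = -3 + (-2 + p)/(1 + p) (E(p) = -3 + (p - 2)/(p + 1) = -3 + (-2 + p)/(1 + p))
u(Z, B) = -4 + 1/(-100 + B) (u(Z, B) = -4 + 1/((B - 65) - 35) = -4 + 1/((-65 + B) - 35) = -4 + 1/(-100 + B))
2*u(95, 1/E(1)) = 2*((401 - 4*(1 + 1)/(-5 - 2*1))/(-100 + 1/((-5 - 2*1)/(1 + 1)))) = 2*((401 - 4*2/(-5 - 2))/(-100 + 1/((-5 - 2)/2))) = 2*((401 - 4/((½)*(-7)))/(-100 + 1/((½)*(-7)))) = 2*((401 - 4/(-7/2))/(-100 + 1/(-7/2))) = 2*((401 - 4*(-2/7))/(-100 - 2/7)) = 2*((401 + 8/7)/(-702/7)) = 2*(-7/702*2815/7) = 2*(-2815/702) = -2815/351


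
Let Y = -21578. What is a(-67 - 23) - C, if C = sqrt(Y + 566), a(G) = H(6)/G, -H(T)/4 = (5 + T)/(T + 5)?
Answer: 2/45 - 2*I*sqrt(5253) ≈ 0.044444 - 144.96*I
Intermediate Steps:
H(T) = -4 (H(T) = -4*(5 + T)/(T + 5) = -4*(5 + T)/(5 + T) = -4*1 = -4)
a(G) = -4/G
C = 2*I*sqrt(5253) (C = sqrt(-21578 + 566) = sqrt(-21012) = 2*I*sqrt(5253) ≈ 144.96*I)
a(-67 - 23) - C = -4/(-67 - 23) - 2*I*sqrt(5253) = -4/(-90) - 2*I*sqrt(5253) = -4*(-1/90) - 2*I*sqrt(5253) = 2/45 - 2*I*sqrt(5253)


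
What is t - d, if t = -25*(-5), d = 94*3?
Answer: -157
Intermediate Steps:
d = 282
t = 125
t - d = 125 - 1*282 = 125 - 282 = -157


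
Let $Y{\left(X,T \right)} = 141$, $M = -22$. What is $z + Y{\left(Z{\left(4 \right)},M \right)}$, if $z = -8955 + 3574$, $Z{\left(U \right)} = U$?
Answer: $-5240$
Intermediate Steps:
$z = -5381$
$z + Y{\left(Z{\left(4 \right)},M \right)} = -5381 + 141 = -5240$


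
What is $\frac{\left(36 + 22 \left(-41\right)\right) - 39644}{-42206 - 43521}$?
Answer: $\frac{40510}{85727} \approx 0.47255$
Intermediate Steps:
$\frac{\left(36 + 22 \left(-41\right)\right) - 39644}{-42206 - 43521} = \frac{\left(36 - 902\right) - 39644}{-85727} = \left(-866 - 39644\right) \left(- \frac{1}{85727}\right) = \left(-40510\right) \left(- \frac{1}{85727}\right) = \frac{40510}{85727}$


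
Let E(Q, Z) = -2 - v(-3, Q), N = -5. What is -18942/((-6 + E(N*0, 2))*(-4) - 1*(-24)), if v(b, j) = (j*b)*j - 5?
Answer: -3157/6 ≈ -526.17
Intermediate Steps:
v(b, j) = -5 + b*j² (v(b, j) = (b*j)*j - 5 = b*j² - 5 = -5 + b*j²)
E(Q, Z) = 3 + 3*Q² (E(Q, Z) = -2 - (-5 - 3*Q²) = -2 + (5 + 3*Q²) = 3 + 3*Q²)
-18942/((-6 + E(N*0, 2))*(-4) - 1*(-24)) = -18942/((-6 + (3 + 3*(-5*0)²))*(-4) - 1*(-24)) = -18942/((-6 + (3 + 3*0²))*(-4) + 24) = -18942/((-6 + (3 + 3*0))*(-4) + 24) = -18942/((-6 + (3 + 0))*(-4) + 24) = -18942/((-6 + 3)*(-4) + 24) = -18942/(-3*(-4) + 24) = -18942/(12 + 24) = -18942/36 = -231*41/18 = -3157/6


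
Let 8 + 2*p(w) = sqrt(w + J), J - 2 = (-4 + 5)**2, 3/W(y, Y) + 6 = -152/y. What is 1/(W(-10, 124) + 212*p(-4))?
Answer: -1793678/1544229425 - 224296*I/1544229425 ≈ -0.0011615 - 0.00014525*I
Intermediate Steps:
W(y, Y) = 3/(-6 - 152/y)
J = 3 (J = 2 + (-4 + 5)**2 = 2 + 1**2 = 2 + 1 = 3)
p(w) = -4 + sqrt(3 + w)/2 (p(w) = -4 + sqrt(w + 3)/2 = -4 + sqrt(3 + w)/2)
1/(W(-10, 124) + 212*p(-4)) = 1/(-3*(-10)/(152 + 6*(-10)) + 212*(-4 + sqrt(3 - 4)/2)) = 1/(-3*(-10)/(152 - 60) + 212*(-4 + sqrt(-1)/2)) = 1/(-3*(-10)/92 + 212*(-4 + I/2)) = 1/(-3*(-10)*1/92 + (-848 + 106*I)) = 1/(15/46 + (-848 + 106*I)) = 1/(-38993/46 + 106*I) = 2116*(-38993/46 - 106*I)/1544229425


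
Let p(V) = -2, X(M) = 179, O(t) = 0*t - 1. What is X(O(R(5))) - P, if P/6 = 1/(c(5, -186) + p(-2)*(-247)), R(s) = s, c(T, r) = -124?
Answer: 33112/185 ≈ 178.98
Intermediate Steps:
O(t) = -1 (O(t) = 0 - 1 = -1)
P = 3/185 (P = 6/(-124 - 2*(-247)) = 6/(-124 + 494) = 6/370 = 6*(1/370) = 3/185 ≈ 0.016216)
X(O(R(5))) - P = 179 - 1*3/185 = 179 - 3/185 = 33112/185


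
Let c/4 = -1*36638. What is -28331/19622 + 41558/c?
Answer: -1241853947/718910836 ≈ -1.7274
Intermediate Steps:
c = -146552 (c = 4*(-1*36638) = 4*(-36638) = -146552)
-28331/19622 + 41558/c = -28331/19622 + 41558/(-146552) = -28331*1/19622 + 41558*(-1/146552) = -28331/19622 - 20779/73276 = -1241853947/718910836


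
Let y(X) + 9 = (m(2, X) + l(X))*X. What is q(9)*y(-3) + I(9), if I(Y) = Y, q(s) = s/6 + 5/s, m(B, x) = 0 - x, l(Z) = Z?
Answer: -19/2 ≈ -9.5000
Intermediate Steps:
m(B, x) = -x
q(s) = 5/s + s/6 (q(s) = s*(1/6) + 5/s = s/6 + 5/s = 5/s + s/6)
y(X) = -9 (y(X) = -9 + (-X + X)*X = -9 + 0*X = -9 + 0 = -9)
q(9)*y(-3) + I(9) = (5/9 + (1/6)*9)*(-9) + 9 = (5*(1/9) + 3/2)*(-9) + 9 = (5/9 + 3/2)*(-9) + 9 = (37/18)*(-9) + 9 = -37/2 + 9 = -19/2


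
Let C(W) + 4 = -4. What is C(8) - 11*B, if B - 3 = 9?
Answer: -140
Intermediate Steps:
B = 12 (B = 3 + 9 = 12)
C(W) = -8 (C(W) = -4 - 4 = -8)
C(8) - 11*B = -8 - 11*12 = -8 - 132 = -140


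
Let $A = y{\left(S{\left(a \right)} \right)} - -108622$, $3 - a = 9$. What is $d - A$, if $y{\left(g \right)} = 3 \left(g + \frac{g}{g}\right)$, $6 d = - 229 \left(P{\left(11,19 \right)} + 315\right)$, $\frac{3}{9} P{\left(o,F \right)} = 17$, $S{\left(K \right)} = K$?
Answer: $-122576$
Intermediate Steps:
$a = -6$ ($a = 3 - 9 = -6$)
$P{\left(o,F \right)} = 51$ ($P{\left(o,F \right)} = 3 \cdot 17 = 51$)
$d = -13969$ ($d = \frac{\left(-229\right) \left(51 + 315\right)}{6} = \frac{\left(-229\right) 366}{6} = \frac{1}{6} \left(-83814\right) = -13969$)
$y{\left(g \right)} = 3 + 3 g$ ($y{\left(g \right)} = 3 \left(g + 1\right) = 3 \left(1 + g\right) = 3 + 3 g$)
$A = 108607$ ($A = \left(3 + 3 \left(-6\right)\right) - -108622 = \left(3 - 18\right) + 108622 = -15 + 108622 = 108607$)
$d - A = -13969 - 108607 = -122576$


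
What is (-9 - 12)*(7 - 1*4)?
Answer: -63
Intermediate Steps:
(-9 - 12)*(7 - 1*4) = -21*(7 - 4) = -21*3 = -63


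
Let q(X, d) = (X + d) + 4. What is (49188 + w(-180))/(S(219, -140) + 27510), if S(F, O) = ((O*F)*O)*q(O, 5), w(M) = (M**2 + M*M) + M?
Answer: -18968/93712815 ≈ -0.00020241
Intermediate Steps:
q(X, d) = 4 + X + d
w(M) = M + 2*M**2 (w(M) = (M**2 + M**2) + M = 2*M**2 + M = M + 2*M**2)
S(F, O) = F*O**2*(9 + O) (S(F, O) = ((O*F)*O)*(4 + O + 5) = ((F*O)*O)*(9 + O) = (F*O**2)*(9 + O) = F*O**2*(9 + O))
(49188 + w(-180))/(S(219, -140) + 27510) = (49188 - 180*(1 + 2*(-180)))/(219*(-140)**2*(9 - 140) + 27510) = (49188 - 180*(1 - 360))/(219*19600*(-131) + 27510) = (49188 - 180*(-359))/(-562304400 + 27510) = (49188 + 64620)/(-562276890) = 113808*(-1/562276890) = -18968/93712815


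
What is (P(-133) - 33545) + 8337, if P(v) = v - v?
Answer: -25208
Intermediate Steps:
P(v) = 0
(P(-133) - 33545) + 8337 = (0 - 33545) + 8337 = -33545 + 8337 = -25208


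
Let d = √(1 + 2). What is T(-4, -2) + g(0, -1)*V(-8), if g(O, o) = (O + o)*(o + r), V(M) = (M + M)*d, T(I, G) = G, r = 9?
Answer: -2 + 128*√3 ≈ 219.70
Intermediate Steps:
d = √3 ≈ 1.7320
V(M) = 2*M*√3 (V(M) = (M + M)*√3 = (2*M)*√3 = 2*M*√3)
g(O, o) = (9 + o)*(O + o) (g(O, o) = (O + o)*(o + 9) = (O + o)*(9 + o) = (9 + o)*(O + o))
T(-4, -2) + g(0, -1)*V(-8) = -2 + ((-1)² + 9*0 + 9*(-1) + 0*(-1))*(2*(-8)*√3) = -2 + (1 + 0 - 9 + 0)*(-16*√3) = -2 - (-128)*√3 = -2 + 128*√3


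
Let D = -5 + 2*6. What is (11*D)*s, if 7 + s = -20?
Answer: -2079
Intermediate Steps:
s = -27 (s = -7 - 20 = -27)
D = 7 (D = -5 + 12 = 7)
(11*D)*s = (11*7)*(-27) = 77*(-27) = -2079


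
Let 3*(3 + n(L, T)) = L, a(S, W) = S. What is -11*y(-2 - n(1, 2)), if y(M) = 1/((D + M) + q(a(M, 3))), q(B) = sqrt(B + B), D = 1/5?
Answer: 2145/131 - 1650*sqrt(3)/131 ≈ -5.4419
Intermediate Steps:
D = 1/5 ≈ 0.20000
n(L, T) = -3 + L/3
q(B) = sqrt(2)*sqrt(B) (q(B) = sqrt(2*B) = sqrt(2)*sqrt(B))
y(M) = 1/(1/5 + M + sqrt(2)*sqrt(M)) (y(M) = 1/((1/5 + M) + sqrt(2)*sqrt(M)) = 1/(1/5 + M + sqrt(2)*sqrt(M)))
-11*y(-2 - n(1, 2)) = -55/(1 + 5*(-2 - (-3 + (1/3)*1)) + 5*sqrt(2)*sqrt(-2 - (-3 + (1/3)*1))) = -55/(1 + 5*(-2 - (-3 + 1/3)) + 5*sqrt(2)*sqrt(-2 - (-3 + 1/3))) = -55/(1 + 5*(-2 - 1*(-8/3)) + 5*sqrt(2)*sqrt(-2 - 1*(-8/3))) = -55/(1 + 5*(-2 + 8/3) + 5*sqrt(2)*sqrt(-2 + 8/3)) = -55/(1 + 5*(2/3) + 5*sqrt(2)*sqrt(2/3)) = -55/(1 + 10/3 + 5*sqrt(2)*(sqrt(6)/3)) = -55/(1 + 10/3 + 10*sqrt(3)/3) = -55/(13/3 + 10*sqrt(3)/3)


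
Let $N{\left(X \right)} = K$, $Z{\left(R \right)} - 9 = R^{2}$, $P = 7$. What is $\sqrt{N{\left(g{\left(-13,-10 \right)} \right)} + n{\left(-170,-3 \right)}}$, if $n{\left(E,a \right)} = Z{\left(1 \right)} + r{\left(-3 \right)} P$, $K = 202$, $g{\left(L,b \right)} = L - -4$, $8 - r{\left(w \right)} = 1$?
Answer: $3 \sqrt{29} \approx 16.155$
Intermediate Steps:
$r{\left(w \right)} = 7$ ($r{\left(w \right)} = 8 - 1 = 7$)
$Z{\left(R \right)} = 9 + R^{2}$
$g{\left(L,b \right)} = 4 + L$ ($g{\left(L,b \right)} = L + 4 = 4 + L$)
$n{\left(E,a \right)} = 59$ ($n{\left(E,a \right)} = \left(9 + 1^{2}\right) + 7 \cdot 7 = \left(9 + 1\right) + 49 = 10 + 49 = 59$)
$N{\left(X \right)} = 202$
$\sqrt{N{\left(g{\left(-13,-10 \right)} \right)} + n{\left(-170,-3 \right)}} = \sqrt{202 + 59} = \sqrt{261} = 3 \sqrt{29}$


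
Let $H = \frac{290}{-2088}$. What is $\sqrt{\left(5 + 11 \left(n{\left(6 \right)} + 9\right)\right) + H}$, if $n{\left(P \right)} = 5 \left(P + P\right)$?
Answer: $\frac{\sqrt{27499}}{6} \approx 27.638$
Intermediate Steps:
$H = - \frac{5}{36}$ ($H = 290 \left(- \frac{1}{2088}\right) = - \frac{5}{36} \approx -0.13889$)
$n{\left(P \right)} = 10 P$ ($n{\left(P \right)} = 5 \cdot 2 P = 10 P$)
$\sqrt{\left(5 + 11 \left(n{\left(6 \right)} + 9\right)\right) + H} = \sqrt{\left(5 + 11 \left(10 \cdot 6 + 9\right)\right) - \frac{5}{36}} = \sqrt{\left(5 + 11 \left(60 + 9\right)\right) - \frac{5}{36}} = \sqrt{\left(5 + 11 \cdot 69\right) - \frac{5}{36}} = \sqrt{\left(5 + 759\right) - \frac{5}{36}} = \sqrt{764 - \frac{5}{36}} = \sqrt{\frac{27499}{36}} = \frac{\sqrt{27499}}{6}$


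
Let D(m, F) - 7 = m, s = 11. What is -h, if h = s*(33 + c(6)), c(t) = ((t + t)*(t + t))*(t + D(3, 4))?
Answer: -25707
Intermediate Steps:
D(m, F) = 7 + m
c(t) = 4*t²*(10 + t) (c(t) = ((t + t)*(t + t))*(t + (7 + 3)) = ((2*t)*(2*t))*(t + 10) = (4*t²)*(10 + t) = 4*t²*(10 + t))
h = 25707 (h = 11*(33 + 4*6²*(10 + 6)) = 11*(33 + 4*36*16) = 11*(33 + 2304) = 11*2337 = 25707)
-h = -1*25707 = -25707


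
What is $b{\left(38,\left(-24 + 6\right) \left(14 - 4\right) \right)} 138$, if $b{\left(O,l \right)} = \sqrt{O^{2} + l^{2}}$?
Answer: $276 \sqrt{8461} \approx 25388.0$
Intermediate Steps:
$b{\left(38,\left(-24 + 6\right) \left(14 - 4\right) \right)} 138 = \sqrt{38^{2} + \left(\left(-24 + 6\right) \left(14 - 4\right)\right)^{2}} \cdot 138 = \sqrt{1444 + \left(\left(-18\right) 10\right)^{2}} \cdot 138 = \sqrt{1444 + \left(-180\right)^{2}} \cdot 138 = \sqrt{1444 + 32400} \cdot 138 = \sqrt{33844} \cdot 138 = 2 \sqrt{8461} \cdot 138 = 276 \sqrt{8461}$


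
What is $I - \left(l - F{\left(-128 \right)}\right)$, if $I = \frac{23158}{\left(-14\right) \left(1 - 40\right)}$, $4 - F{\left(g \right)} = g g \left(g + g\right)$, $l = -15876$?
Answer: $\frac{1149391811}{273} \approx 4.2102 \cdot 10^{6}$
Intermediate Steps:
$F{\left(g \right)} = 4 - 2 g^{3}$ ($F{\left(g \right)} = 4 - g g \left(g + g\right) = 4 - g^{2} \cdot 2 g = 4 - 2 g^{3}$)
$I = \frac{11579}{273}$ ($I = \frac{23158}{\left(-14\right) \left(-39\right)} = \frac{23158}{546} = 23158 \cdot \frac{1}{546} = \frac{11579}{273} \approx 42.414$)
$I - \left(l - F{\left(-128 \right)}\right) = \frac{11579}{273} - \left(-15876 - \left(4 - 2 \left(-128\right)^{3}\right)\right) = \frac{11579}{273} - \left(-15876 - \left(4 - -4194304\right)\right) = \frac{11579}{273} - \left(-15876 - \left(4 + 4194304\right)\right) = \frac{11579}{273} - \left(-15876 - 4194308\right) = \frac{11579}{273} - -4210184 = \frac{11579}{273} + 4210184 = \frac{1149391811}{273}$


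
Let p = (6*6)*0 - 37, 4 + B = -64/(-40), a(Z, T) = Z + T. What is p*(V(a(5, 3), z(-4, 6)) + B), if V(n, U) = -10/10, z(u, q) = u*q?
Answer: 629/5 ≈ 125.80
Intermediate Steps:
a(Z, T) = T + Z
z(u, q) = q*u
V(n, U) = -1 (V(n, U) = -10*⅒ = -1)
B = -12/5 (B = -4 - 64/(-40) = -4 - 64*(-1/40) = -4 + 8/5 = -12/5 ≈ -2.4000)
p = -37 (p = 36*0 - 37 = 0 - 37 = -37)
p*(V(a(5, 3), z(-4, 6)) + B) = -37*(-1 - 12/5) = -37*(-17/5) = 629/5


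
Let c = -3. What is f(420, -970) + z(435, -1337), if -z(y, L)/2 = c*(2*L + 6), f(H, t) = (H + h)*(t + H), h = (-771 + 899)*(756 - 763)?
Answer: 245792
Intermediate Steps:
h = -896 (h = 128*(-7) = -896)
f(H, t) = (-896 + H)*(H + t) (f(H, t) = (H - 896)*(t + H) = (-896 + H)*(H + t))
z(y, L) = 36 + 12*L (z(y, L) = -(-6)*(2*L + 6) = -(-6)*(6 + 2*L) = -2*(-18 - 6*L) = 36 + 12*L)
f(420, -970) + z(435, -1337) = (420² - 896*420 - 896*(-970) + 420*(-970)) + (36 + 12*(-1337)) = (176400 - 376320 + 869120 - 407400) + (36 - 16044) = 261800 - 16008 = 245792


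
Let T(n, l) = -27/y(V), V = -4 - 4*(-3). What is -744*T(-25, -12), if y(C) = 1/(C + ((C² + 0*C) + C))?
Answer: 1607040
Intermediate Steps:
V = 8 (V = -4 + 12 = 8)
y(C) = 1/(C² + 2*C) (y(C) = 1/(C + ((C² + 0) + C)) = 1/(C + (C² + C)) = 1/(C + (C + C²)) = 1/(C² + 2*C))
T(n, l) = -2160 (T(n, l) = -27/(1/(8*(2 + 8))) = -27/((⅛)/10) = -27/((⅛)*(⅒)) = -27/1/80 = -27*80 = -2160)
-744*T(-25, -12) = -744*(-2160) = 1607040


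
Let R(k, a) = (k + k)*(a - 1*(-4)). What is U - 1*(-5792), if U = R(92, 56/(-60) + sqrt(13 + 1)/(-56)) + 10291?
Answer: 249709/15 - 23*sqrt(14)/7 ≈ 16635.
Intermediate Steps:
R(k, a) = 2*k*(4 + a) (R(k, a) = (2*k)*(a + 4) = (2*k)*(4 + a) = 2*k*(4 + a))
U = 162829/15 - 23*sqrt(14)/7 (U = 2*92*(4 + (56/(-60) + sqrt(13 + 1)/(-56))) + 10291 = 2*92*(4 + (56*(-1/60) + sqrt(14)*(-1/56))) + 10291 = 2*92*(4 + (-14/15 - sqrt(14)/56)) + 10291 = 2*92*(46/15 - sqrt(14)/56) + 10291 = (8464/15 - 23*sqrt(14)/7) + 10291 = 162829/15 - 23*sqrt(14)/7 ≈ 10843.)
U - 1*(-5792) = (162829/15 - 23*sqrt(14)/7) - 1*(-5792) = (162829/15 - 23*sqrt(14)/7) + 5792 = 249709/15 - 23*sqrt(14)/7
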